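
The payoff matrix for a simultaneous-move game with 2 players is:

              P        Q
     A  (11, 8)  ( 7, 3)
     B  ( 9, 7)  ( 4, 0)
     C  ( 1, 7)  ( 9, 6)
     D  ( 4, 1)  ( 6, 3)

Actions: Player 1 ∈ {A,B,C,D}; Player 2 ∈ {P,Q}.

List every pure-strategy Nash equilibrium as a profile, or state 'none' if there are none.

Nash profiles: (A,P)

(A,P): NE
(A,Q): not NE [P1→C gives 9>7; P2→P gives 8>3]
(B,P): not NE [P1→A gives 11>9]
(B,Q): not NE [P1→C gives 9>4; P2→P gives 7>0]
(C,P): not NE [P1→A gives 11>1]
(C,Q): not NE [P2→P gives 7>6]
(D,P): not NE [P1→A gives 11>4; P2→Q gives 3>1]
(D,Q): not NE [P1→C gives 9>6]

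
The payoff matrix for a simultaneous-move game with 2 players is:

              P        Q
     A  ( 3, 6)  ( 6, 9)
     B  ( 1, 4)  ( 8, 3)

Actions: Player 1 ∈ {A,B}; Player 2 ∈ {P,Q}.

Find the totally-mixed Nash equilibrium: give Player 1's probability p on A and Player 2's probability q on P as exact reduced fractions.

P1 indiff ⇒ q·3+(1-q)·6 = q·1+(1-q)·8 ⇒ q(2) = (1-q)(2) ⇒ q = 1/2
P2 indiff ⇒ p·6+(1-p)·4 = p·9+(1-p)·3 ⇒ p(-3) = (1-p)(-1) ⇒ p = 1/4

(p,q) = (1/4, 1/2)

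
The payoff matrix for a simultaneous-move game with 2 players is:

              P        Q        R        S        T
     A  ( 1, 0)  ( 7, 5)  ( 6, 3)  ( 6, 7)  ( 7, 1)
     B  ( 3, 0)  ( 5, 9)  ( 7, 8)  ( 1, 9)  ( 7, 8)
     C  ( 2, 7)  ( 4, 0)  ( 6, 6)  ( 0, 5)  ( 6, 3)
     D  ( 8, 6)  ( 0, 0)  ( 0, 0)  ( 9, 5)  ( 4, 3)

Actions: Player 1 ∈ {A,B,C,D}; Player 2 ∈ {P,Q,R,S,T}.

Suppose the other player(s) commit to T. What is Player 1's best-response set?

P1 best: {A,B}

u_1(A vs T) = 7
u_1(B vs T) = 7
u_1(C vs T) = 6
u_1(D vs T) = 4
max payoff 7 at {A,B}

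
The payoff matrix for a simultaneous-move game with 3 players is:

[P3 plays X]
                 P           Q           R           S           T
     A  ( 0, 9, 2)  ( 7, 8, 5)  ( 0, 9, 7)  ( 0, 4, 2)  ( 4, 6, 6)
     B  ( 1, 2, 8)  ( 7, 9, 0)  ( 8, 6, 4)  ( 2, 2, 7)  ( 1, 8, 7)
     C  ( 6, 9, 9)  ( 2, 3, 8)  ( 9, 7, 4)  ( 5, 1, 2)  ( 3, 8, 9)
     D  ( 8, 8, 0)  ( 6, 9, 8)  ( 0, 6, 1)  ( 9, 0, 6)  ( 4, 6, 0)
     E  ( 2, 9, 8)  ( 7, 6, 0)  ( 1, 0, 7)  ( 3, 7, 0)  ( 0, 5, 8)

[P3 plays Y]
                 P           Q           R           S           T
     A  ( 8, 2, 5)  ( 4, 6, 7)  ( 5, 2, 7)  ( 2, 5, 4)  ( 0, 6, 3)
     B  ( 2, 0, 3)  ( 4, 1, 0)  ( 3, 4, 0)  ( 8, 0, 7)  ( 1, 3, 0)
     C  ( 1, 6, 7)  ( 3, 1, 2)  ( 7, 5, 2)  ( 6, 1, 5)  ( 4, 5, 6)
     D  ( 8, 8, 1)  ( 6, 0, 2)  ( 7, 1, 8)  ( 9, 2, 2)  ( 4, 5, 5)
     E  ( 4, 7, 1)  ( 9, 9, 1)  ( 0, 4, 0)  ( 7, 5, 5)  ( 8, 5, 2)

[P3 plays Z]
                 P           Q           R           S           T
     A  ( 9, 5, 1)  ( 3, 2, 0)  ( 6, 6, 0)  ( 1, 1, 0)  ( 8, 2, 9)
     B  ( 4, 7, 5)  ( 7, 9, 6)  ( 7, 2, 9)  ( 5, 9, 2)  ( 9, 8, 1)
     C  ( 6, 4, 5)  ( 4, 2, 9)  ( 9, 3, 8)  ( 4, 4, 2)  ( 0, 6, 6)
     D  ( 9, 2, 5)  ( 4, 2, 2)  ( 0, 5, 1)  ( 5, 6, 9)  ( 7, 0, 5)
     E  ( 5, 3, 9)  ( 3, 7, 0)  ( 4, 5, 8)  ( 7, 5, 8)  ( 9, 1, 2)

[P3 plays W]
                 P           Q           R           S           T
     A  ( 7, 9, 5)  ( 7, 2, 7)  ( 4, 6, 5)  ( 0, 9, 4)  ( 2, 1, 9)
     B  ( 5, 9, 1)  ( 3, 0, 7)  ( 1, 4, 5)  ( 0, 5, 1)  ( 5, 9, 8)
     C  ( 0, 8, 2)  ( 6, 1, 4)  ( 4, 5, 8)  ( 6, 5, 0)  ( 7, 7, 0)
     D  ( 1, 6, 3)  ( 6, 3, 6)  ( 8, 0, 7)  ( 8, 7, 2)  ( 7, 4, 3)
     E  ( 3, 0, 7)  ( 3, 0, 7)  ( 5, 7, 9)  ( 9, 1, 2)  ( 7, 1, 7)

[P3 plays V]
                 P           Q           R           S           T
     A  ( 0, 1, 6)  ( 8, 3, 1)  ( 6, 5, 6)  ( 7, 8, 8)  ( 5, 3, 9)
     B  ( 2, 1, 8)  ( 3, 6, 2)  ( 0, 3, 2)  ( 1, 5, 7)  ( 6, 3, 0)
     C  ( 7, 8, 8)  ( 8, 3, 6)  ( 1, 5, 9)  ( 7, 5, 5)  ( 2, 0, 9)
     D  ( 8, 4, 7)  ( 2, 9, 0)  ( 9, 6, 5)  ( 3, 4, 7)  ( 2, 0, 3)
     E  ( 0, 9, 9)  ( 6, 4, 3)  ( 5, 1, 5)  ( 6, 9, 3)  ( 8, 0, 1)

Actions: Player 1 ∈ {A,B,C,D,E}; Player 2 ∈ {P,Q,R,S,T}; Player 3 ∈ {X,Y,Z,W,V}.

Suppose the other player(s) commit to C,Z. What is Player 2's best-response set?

P2 best: {T}

u_2(P vs C,Z) = 4
u_2(Q vs C,Z) = 2
u_2(R vs C,Z) = 3
u_2(S vs C,Z) = 4
u_2(T vs C,Z) = 6
max payoff 6 at {T}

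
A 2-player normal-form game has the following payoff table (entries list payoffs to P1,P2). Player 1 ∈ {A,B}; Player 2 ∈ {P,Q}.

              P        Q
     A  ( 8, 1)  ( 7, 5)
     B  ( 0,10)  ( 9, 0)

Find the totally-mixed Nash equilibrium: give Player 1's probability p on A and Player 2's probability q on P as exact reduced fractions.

P1 indiff ⇒ q·8+(1-q)·7 = q·0+(1-q)·9 ⇒ q(8) = (1-q)(2) ⇒ q = 1/5
P2 indiff ⇒ p·1+(1-p)·10 = p·5+(1-p)·0 ⇒ p(-4) = (1-p)(-10) ⇒ p = 5/7

(p,q) = (5/7, 1/5)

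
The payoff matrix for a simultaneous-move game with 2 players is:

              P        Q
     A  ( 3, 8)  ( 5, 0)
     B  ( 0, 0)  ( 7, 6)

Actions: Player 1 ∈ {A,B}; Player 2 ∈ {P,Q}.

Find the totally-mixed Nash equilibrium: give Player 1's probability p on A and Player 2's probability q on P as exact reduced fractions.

p=3/7, q=2/5

P1 indiff ⇒ q·3+(1-q)·5 = q·0+(1-q)·7 ⇒ q(3) = (1-q)(2) ⇒ q = 2/5
P2 indiff ⇒ p·8+(1-p)·0 = p·0+(1-p)·6 ⇒ p(8) = (1-p)(6) ⇒ p = 3/7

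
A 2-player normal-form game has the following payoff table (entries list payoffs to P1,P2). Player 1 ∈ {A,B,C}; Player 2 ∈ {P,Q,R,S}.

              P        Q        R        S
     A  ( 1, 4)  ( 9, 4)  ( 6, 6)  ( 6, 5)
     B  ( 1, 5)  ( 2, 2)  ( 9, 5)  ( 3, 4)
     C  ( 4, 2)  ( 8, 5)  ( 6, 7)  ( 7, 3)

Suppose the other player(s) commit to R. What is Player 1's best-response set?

u_1(A vs R) = 6
u_1(B vs R) = 9
u_1(C vs R) = 6
max payoff 9 at {B}

BR_1 = {B}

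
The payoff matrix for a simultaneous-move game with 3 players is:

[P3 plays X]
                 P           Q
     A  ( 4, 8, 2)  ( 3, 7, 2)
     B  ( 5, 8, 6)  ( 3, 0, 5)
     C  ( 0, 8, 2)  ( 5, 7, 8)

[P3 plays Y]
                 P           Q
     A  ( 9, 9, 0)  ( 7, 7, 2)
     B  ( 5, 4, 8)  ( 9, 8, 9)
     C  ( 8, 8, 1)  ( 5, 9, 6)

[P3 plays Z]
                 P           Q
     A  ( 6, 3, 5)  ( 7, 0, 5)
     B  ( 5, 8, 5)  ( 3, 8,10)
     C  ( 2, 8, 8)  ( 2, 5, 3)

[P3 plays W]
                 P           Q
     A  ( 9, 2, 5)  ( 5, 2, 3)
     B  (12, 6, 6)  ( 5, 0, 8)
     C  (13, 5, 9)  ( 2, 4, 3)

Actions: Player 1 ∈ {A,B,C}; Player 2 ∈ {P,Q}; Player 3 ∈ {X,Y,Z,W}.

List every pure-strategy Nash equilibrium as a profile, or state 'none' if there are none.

NE set: (A,P,Z), (C,P,W)

(A,P,X): not NE [P1→B gives 5>4; P3→W gives 5>2]
(A,P,Y): not NE [P3→W gives 5>0]
(A,P,Z): NE
(A,P,W): not NE [P1→C gives 13>9]
(A,Q,X): not NE [P1→C gives 5>3; P2→P gives 8>7; P3→Z gives 5>2]
(A,Q,Y): not NE [P1→B gives 9>7; P2→P gives 9>7; P3→Z gives 5>2]
(A,Q,Z): not NE [P2→P gives 3>0]
(A,Q,W): not NE [P3→Z gives 5>3]
(B,P,X): not NE [P3→Y gives 8>6]
(B,P,Y): not NE [P1→A gives 9>5; P2→Q gives 8>4]
(B,P,Z): not NE [P1→A gives 6>5; P3→Y gives 8>5]
(B,P,W): not NE [P1→C gives 13>12; P3→Y gives 8>6]
(B,Q,X): not NE [P1→C gives 5>3; P2→P gives 8>0; P3→Z gives 10>5]
(B,Q,Y): not NE [P3→Z gives 10>9]
(B,Q,Z): not NE [P1→A gives 7>3]
(B,Q,W): not NE [P2→P gives 6>0; P3→Z gives 10>8]
(C,P,X): not NE [P1→B gives 5>0; P3→W gives 9>2]
(C,P,Y): not NE [P1→A gives 9>8; P2→Q gives 9>8; P3→W gives 9>1]
(C,P,Z): not NE [P1→A gives 6>2; P3→W gives 9>8]
(C,P,W): NE
(C,Q,X): not NE [P2→P gives 8>7]
(C,Q,Y): not NE [P1→B gives 9>5; P3→X gives 8>6]
(C,Q,Z): not NE [P1→A gives 7>2; P2→P gives 8>5; P3→X gives 8>3]
(C,Q,W): not NE [P1→B gives 5>2; P2→P gives 5>4; P3→X gives 8>3]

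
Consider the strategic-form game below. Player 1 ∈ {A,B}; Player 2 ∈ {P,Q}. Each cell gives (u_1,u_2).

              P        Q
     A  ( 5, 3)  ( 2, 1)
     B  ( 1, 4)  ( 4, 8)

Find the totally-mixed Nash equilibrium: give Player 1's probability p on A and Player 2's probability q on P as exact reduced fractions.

P1 mixes 2/3 on A; P2 mixes 1/3 on P

P1 indiff ⇒ q·5+(1-q)·2 = q·1+(1-q)·4 ⇒ q(4) = (1-q)(2) ⇒ q = 1/3
P2 indiff ⇒ p·3+(1-p)·4 = p·1+(1-p)·8 ⇒ p(2) = (1-p)(4) ⇒ p = 2/3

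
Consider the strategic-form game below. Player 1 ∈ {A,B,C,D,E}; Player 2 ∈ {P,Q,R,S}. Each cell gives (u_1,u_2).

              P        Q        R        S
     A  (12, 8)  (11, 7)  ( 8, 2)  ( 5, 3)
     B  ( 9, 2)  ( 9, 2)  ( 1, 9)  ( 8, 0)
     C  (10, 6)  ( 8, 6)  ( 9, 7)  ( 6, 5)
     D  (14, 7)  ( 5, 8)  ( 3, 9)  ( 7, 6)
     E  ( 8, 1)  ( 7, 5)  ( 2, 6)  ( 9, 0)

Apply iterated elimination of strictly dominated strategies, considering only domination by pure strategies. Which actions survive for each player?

Survivors P1:{A,C,D} P2:{P,Q,R}

P2 drop S (P beats it: A:8>3 B:2>0 C:6>5 D:7>6 E:1>0)
P1 drop B (A beats it: P:12>9 Q:11>9 R:8>1)
P1 drop E (A beats it: P:12>8 Q:11>7 R:8>2)
P1→{A,C,D} P2→{P,Q,R}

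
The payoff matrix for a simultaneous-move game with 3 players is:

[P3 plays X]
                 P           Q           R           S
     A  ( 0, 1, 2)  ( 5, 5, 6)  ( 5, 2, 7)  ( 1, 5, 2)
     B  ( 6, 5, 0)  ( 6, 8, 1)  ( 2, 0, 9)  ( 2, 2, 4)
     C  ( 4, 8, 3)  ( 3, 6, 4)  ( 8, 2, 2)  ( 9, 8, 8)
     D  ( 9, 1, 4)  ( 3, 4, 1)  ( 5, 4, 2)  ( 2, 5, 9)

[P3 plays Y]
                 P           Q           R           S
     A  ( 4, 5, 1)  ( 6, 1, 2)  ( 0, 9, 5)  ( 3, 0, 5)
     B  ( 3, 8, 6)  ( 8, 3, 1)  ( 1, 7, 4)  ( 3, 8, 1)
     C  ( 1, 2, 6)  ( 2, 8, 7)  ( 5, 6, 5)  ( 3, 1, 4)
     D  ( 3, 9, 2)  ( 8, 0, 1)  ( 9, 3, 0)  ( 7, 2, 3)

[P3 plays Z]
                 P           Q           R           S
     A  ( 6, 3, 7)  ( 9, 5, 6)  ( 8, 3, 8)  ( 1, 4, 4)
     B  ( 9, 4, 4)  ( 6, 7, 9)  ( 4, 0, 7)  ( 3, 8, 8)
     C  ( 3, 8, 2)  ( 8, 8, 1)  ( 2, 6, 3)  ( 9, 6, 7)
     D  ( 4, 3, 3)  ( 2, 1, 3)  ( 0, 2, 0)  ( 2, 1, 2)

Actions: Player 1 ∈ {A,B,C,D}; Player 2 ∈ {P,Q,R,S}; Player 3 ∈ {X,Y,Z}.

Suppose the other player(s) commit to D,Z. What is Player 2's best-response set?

u_2(P vs D,Z) = 3
u_2(Q vs D,Z) = 1
u_2(R vs D,Z) = 2
u_2(S vs D,Z) = 1
max payoff 3 at {P}

BR_2 = {P}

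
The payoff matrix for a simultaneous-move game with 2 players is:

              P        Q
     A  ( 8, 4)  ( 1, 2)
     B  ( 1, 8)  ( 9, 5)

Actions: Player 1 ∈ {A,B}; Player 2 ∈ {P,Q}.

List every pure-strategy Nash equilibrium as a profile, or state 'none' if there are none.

NE set: (A,P)

(A,P): NE
(A,Q): not NE [P1→B gives 9>1; P2→P gives 4>2]
(B,P): not NE [P1→A gives 8>1]
(B,Q): not NE [P2→P gives 8>5]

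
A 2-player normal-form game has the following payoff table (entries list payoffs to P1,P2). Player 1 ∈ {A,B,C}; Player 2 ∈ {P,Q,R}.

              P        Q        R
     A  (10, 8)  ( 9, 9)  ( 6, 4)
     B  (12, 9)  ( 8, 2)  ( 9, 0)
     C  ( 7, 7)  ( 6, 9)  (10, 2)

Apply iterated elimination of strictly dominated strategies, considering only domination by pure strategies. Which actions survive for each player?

Remaining: P1:{A,B} P2:{P,Q}

P2 drop R (P beats it: A:8>4 B:9>0 C:7>2)
P1 drop C (A beats it: P:10>7 Q:9>6)
P1→{A,B} P2→{P,Q}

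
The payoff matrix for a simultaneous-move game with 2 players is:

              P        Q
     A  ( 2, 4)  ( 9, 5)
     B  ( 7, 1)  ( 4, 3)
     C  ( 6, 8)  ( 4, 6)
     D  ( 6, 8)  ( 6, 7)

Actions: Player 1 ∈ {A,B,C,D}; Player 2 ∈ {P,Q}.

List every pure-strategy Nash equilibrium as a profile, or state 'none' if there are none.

(A,P): not NE [P1→B gives 7>2; P2→Q gives 5>4]
(A,Q): NE
(B,P): not NE [P2→Q gives 3>1]
(B,Q): not NE [P1→A gives 9>4]
(C,P): not NE [P1→B gives 7>6]
(C,Q): not NE [P1→A gives 9>4; P2→P gives 8>6]
(D,P): not NE [P1→B gives 7>6]
(D,Q): not NE [P1→A gives 9>6; P2→P gives 8>7]

Nash profiles: (A,Q)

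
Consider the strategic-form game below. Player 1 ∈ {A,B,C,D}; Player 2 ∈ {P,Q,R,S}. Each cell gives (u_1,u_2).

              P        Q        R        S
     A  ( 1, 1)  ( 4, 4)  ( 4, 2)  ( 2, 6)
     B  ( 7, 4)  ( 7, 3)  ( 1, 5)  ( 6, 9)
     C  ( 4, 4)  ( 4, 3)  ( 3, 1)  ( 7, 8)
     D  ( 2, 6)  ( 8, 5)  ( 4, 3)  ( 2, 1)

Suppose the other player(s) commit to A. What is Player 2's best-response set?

argmax u_2 = {S}

u_2(P vs A) = 1
u_2(Q vs A) = 4
u_2(R vs A) = 2
u_2(S vs A) = 6
max payoff 6 at {S}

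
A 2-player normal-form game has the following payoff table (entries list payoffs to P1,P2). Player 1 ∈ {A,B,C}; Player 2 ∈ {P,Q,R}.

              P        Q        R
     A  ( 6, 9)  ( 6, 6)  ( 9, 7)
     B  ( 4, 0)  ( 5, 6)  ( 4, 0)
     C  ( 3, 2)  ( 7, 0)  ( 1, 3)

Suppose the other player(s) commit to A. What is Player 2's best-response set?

argmax u_2 = {P}

u_2(P vs A) = 9
u_2(Q vs A) = 6
u_2(R vs A) = 7
max payoff 9 at {P}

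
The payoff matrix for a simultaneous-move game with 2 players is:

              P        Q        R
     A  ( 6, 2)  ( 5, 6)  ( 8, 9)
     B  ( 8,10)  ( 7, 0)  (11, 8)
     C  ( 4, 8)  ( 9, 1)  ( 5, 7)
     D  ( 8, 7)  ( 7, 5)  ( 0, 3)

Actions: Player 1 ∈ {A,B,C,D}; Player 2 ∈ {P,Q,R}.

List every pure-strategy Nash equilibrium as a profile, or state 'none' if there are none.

NE set: (B,P), (D,P)

(A,P): not NE [P1→D gives 8>6; P2→R gives 9>2]
(A,Q): not NE [P1→C gives 9>5; P2→R gives 9>6]
(A,R): not NE [P1→B gives 11>8]
(B,P): NE
(B,Q): not NE [P1→C gives 9>7; P2→P gives 10>0]
(B,R): not NE [P2→P gives 10>8]
(C,P): not NE [P1→D gives 8>4]
(C,Q): not NE [P2→P gives 8>1]
(C,R): not NE [P1→B gives 11>5; P2→P gives 8>7]
(D,P): NE
(D,Q): not NE [P1→C gives 9>7; P2→P gives 7>5]
(D,R): not NE [P1→B gives 11>0; P2→P gives 7>3]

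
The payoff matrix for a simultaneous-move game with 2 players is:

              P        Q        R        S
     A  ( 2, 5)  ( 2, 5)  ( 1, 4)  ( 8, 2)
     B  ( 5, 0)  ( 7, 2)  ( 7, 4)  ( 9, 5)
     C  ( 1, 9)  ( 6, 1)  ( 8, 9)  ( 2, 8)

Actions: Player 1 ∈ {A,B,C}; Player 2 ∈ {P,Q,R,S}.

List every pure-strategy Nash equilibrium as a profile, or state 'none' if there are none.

PSNE = {(B,S), (C,R)}

(A,P): not NE [P1→B gives 5>2]
(A,Q): not NE [P1→B gives 7>2]
(A,R): not NE [P1→C gives 8>1; P2→Q gives 5>4]
(A,S): not NE [P1→B gives 9>8; P2→Q gives 5>2]
(B,P): not NE [P2→S gives 5>0]
(B,Q): not NE [P2→S gives 5>2]
(B,R): not NE [P1→C gives 8>7; P2→S gives 5>4]
(B,S): NE
(C,P): not NE [P1→B gives 5>1]
(C,Q): not NE [P1→B gives 7>6; P2→R gives 9>1]
(C,R): NE
(C,S): not NE [P1→B gives 9>2; P2→R gives 9>8]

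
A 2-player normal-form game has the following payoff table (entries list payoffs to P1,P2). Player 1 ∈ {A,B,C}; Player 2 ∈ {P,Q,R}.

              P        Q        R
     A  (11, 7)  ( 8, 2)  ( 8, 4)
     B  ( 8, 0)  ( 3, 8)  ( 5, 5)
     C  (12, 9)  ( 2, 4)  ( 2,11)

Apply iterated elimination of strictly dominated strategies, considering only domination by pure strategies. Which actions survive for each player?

Survivors P1:{A,C} P2:{P,R}

P1 drop B (A beats it: P:11>8 Q:8>3 R:8>5)
P2 drop Q (P beats it: A:7>2 C:9>4)
P1→{A,C} P2→{P,R}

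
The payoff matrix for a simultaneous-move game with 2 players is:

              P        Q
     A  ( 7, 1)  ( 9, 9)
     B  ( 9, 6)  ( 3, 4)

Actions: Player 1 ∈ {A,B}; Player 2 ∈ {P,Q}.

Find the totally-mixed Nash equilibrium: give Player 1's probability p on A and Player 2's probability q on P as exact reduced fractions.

(p,q) = (1/5, 3/4)

P1 indiff ⇒ q·7+(1-q)·9 = q·9+(1-q)·3 ⇒ q(-2) = (1-q)(-6) ⇒ q = 3/4
P2 indiff ⇒ p·1+(1-p)·6 = p·9+(1-p)·4 ⇒ p(-8) = (1-p)(-2) ⇒ p = 1/5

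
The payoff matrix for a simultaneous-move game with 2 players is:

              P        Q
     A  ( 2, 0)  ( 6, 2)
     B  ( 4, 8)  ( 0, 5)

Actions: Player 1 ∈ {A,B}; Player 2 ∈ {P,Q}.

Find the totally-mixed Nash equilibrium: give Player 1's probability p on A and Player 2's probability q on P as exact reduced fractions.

p=3/5, q=3/4

P1 indiff ⇒ q·2+(1-q)·6 = q·4+(1-q)·0 ⇒ q(-2) = (1-q)(-6) ⇒ q = 3/4
P2 indiff ⇒ p·0+(1-p)·8 = p·2+(1-p)·5 ⇒ p(-2) = (1-p)(-3) ⇒ p = 3/5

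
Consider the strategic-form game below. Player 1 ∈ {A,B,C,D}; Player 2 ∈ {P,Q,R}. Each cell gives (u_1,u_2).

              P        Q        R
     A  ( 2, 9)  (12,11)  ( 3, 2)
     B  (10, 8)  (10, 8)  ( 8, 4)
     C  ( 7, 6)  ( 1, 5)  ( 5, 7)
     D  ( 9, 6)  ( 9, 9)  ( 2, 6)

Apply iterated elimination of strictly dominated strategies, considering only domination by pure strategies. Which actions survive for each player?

Remaining: P1:{A,B} P2:{P,Q}

P1 drop C (B beats it: P:10>7 Q:10>1 R:8>5)
P1 drop D (B beats it: P:10>9 Q:10>9 R:8>2)
P2 drop R (P beats it: A:9>2 B:8>4)
P1→{A,B} P2→{P,Q}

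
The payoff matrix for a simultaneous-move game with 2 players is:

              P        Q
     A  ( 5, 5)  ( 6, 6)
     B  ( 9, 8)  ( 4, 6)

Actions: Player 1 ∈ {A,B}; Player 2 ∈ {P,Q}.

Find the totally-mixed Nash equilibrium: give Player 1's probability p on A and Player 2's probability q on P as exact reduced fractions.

p=2/3, q=1/3

P1 indiff ⇒ q·5+(1-q)·6 = q·9+(1-q)·4 ⇒ q(-4) = (1-q)(-2) ⇒ q = 1/3
P2 indiff ⇒ p·5+(1-p)·8 = p·6+(1-p)·6 ⇒ p(-1) = (1-p)(-2) ⇒ p = 2/3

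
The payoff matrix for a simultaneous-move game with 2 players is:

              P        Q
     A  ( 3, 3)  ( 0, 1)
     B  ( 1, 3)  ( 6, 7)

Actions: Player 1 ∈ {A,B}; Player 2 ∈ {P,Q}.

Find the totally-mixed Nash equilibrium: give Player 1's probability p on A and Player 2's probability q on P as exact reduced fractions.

(p,q) = (2/3, 3/4)

P1 indiff ⇒ q·3+(1-q)·0 = q·1+(1-q)·6 ⇒ q(2) = (1-q)(6) ⇒ q = 3/4
P2 indiff ⇒ p·3+(1-p)·3 = p·1+(1-p)·7 ⇒ p(2) = (1-p)(4) ⇒ p = 2/3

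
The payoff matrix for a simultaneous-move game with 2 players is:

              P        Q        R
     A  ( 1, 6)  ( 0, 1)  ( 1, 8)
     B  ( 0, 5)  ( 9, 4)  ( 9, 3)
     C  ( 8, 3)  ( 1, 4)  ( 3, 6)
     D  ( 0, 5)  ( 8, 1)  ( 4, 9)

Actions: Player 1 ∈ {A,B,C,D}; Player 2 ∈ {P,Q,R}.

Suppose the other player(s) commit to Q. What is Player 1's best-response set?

P1 best: {B}

u_1(A vs Q) = 0
u_1(B vs Q) = 9
u_1(C vs Q) = 1
u_1(D vs Q) = 8
max payoff 9 at {B}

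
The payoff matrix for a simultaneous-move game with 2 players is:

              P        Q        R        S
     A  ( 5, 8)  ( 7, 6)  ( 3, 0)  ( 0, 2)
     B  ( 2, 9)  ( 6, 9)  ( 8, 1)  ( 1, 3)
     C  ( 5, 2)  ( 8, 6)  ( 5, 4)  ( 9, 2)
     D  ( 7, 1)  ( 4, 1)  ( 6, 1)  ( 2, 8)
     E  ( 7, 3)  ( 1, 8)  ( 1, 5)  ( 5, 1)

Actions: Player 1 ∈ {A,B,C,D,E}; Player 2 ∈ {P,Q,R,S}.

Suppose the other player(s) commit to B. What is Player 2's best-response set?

argmax u_2 = {P,Q}

u_2(P vs B) = 9
u_2(Q vs B) = 9
u_2(R vs B) = 1
u_2(S vs B) = 3
max payoff 9 at {P,Q}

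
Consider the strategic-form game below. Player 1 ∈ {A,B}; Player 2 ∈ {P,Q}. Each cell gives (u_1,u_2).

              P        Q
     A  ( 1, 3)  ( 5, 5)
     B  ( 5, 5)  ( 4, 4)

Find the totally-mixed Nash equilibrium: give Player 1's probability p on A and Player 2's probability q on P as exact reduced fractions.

P1 mixes 1/3 on A; P2 mixes 1/5 on P

P1 indiff ⇒ q·1+(1-q)·5 = q·5+(1-q)·4 ⇒ q(-4) = (1-q)(-1) ⇒ q = 1/5
P2 indiff ⇒ p·3+(1-p)·5 = p·5+(1-p)·4 ⇒ p(-2) = (1-p)(-1) ⇒ p = 1/3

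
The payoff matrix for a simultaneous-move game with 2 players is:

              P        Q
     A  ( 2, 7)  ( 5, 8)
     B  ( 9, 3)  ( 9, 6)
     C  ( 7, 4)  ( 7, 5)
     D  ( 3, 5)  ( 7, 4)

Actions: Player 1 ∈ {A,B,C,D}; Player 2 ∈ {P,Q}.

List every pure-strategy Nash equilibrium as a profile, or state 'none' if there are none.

NE set: (B,Q)

(A,P): not NE [P1→B gives 9>2; P2→Q gives 8>7]
(A,Q): not NE [P1→B gives 9>5]
(B,P): not NE [P2→Q gives 6>3]
(B,Q): NE
(C,P): not NE [P1→B gives 9>7; P2→Q gives 5>4]
(C,Q): not NE [P1→B gives 9>7]
(D,P): not NE [P1→B gives 9>3]
(D,Q): not NE [P1→B gives 9>7; P2→P gives 5>4]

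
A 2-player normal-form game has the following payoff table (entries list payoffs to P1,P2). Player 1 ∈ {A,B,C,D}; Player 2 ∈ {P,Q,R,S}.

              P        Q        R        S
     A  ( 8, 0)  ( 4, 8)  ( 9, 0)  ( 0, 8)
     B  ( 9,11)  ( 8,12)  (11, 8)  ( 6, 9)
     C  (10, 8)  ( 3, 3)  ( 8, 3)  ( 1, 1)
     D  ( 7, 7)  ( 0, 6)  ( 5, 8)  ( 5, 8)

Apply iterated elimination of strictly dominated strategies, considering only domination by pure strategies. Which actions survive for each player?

Survivors P1:{B,C} P2:{P,Q}

P1 drop A (B beats it: P:9>8 Q:8>4 R:11>9 S:6>0)
P1 drop D (B beats it: P:9>7 Q:8>0 R:11>5 S:6>5)
P2 drop R (P beats it: B:11>8 C:8>3)
P2 drop S (P beats it: B:11>9 C:8>1)
P1→{B,C} P2→{P,Q}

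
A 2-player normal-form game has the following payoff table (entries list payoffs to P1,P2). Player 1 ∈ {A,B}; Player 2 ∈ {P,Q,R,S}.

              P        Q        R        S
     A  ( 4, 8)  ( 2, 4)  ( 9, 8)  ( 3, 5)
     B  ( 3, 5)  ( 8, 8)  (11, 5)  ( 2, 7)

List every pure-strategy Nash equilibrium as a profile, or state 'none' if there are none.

PSNE = {(A,P), (B,Q)}

(A,P): NE
(A,Q): not NE [P1→B gives 8>2; P2→R gives 8>4]
(A,R): not NE [P1→B gives 11>9]
(A,S): not NE [P2→R gives 8>5]
(B,P): not NE [P1→A gives 4>3; P2→Q gives 8>5]
(B,Q): NE
(B,R): not NE [P2→Q gives 8>5]
(B,S): not NE [P1→A gives 3>2; P2→Q gives 8>7]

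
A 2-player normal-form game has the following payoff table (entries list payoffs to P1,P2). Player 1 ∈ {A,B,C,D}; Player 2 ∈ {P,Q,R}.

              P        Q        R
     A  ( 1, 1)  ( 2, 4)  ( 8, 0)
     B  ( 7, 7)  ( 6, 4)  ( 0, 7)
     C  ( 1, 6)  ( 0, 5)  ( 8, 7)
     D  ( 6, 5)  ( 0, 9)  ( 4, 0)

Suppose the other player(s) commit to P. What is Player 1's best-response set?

u_1(A vs P) = 1
u_1(B vs P) = 7
u_1(C vs P) = 1
u_1(D vs P) = 6
max payoff 7 at {B}

BR_1 = {B}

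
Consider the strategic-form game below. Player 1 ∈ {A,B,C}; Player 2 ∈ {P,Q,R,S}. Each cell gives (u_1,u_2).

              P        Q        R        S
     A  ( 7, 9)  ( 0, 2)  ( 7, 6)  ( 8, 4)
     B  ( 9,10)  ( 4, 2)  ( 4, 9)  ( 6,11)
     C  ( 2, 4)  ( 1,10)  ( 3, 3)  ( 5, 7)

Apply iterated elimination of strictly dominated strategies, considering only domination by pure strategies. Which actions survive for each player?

Remaining: P1:{A,B} P2:{P,S}

P1 drop C (B beats it: P:9>2 Q:4>1 R:4>3 S:6>5)
P2 drop Q (P beats it: A:9>2 B:10>2)
P2 drop R (P beats it: A:9>6 B:10>9)
P1→{A,B} P2→{P,S}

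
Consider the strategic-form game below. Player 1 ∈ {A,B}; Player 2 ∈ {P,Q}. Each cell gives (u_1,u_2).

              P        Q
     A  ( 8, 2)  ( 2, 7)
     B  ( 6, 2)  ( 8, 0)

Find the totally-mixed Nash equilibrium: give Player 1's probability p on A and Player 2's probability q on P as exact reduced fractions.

P1 indiff ⇒ q·8+(1-q)·2 = q·6+(1-q)·8 ⇒ q(2) = (1-q)(6) ⇒ q = 3/4
P2 indiff ⇒ p·2+(1-p)·2 = p·7+(1-p)·0 ⇒ p(-5) = (1-p)(-2) ⇒ p = 2/7

P1 mixes 2/7 on A; P2 mixes 3/4 on P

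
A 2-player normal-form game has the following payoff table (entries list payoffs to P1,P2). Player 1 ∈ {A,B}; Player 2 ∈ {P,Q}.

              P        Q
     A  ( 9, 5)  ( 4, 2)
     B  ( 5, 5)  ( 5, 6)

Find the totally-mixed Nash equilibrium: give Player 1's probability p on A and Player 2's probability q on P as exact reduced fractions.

p=1/4, q=1/5

P1 indiff ⇒ q·9+(1-q)·4 = q·5+(1-q)·5 ⇒ q(4) = (1-q)(1) ⇒ q = 1/5
P2 indiff ⇒ p·5+(1-p)·5 = p·2+(1-p)·6 ⇒ p(3) = (1-p)(1) ⇒ p = 1/4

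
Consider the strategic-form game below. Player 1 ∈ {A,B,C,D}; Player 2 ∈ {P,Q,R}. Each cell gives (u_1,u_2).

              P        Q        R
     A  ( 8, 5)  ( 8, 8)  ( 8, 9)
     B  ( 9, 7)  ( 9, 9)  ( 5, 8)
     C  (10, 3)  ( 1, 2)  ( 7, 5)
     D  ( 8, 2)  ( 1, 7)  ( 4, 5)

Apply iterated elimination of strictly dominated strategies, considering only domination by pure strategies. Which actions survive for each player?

P1 drop D (B beats it: P:9>8 Q:9>1 R:5>4)
P2 drop P (R beats it: A:9>5 B:8>7 C:5>3)
P1 drop C (A beats it: Q:8>1 R:8>7)
P1→{A,B} P2→{Q,R}

Survivors P1:{A,B} P2:{Q,R}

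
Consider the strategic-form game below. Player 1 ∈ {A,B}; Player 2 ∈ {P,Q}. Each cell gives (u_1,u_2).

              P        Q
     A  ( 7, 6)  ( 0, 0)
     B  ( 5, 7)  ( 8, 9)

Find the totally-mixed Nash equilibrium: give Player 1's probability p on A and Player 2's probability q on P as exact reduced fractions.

(p,q) = (1/4, 4/5)

P1 indiff ⇒ q·7+(1-q)·0 = q·5+(1-q)·8 ⇒ q(2) = (1-q)(8) ⇒ q = 4/5
P2 indiff ⇒ p·6+(1-p)·7 = p·0+(1-p)·9 ⇒ p(6) = (1-p)(2) ⇒ p = 1/4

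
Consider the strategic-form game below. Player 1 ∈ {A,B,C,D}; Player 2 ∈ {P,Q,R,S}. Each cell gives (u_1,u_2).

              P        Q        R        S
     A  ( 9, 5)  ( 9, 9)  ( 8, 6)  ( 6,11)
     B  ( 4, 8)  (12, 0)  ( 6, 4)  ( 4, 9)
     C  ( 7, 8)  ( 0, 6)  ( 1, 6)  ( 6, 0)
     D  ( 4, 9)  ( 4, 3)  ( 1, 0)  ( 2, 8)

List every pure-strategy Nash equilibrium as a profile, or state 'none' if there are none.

(A,P): not NE [P2→S gives 11>5]
(A,Q): not NE [P1→B gives 12>9; P2→S gives 11>9]
(A,R): not NE [P2→S gives 11>6]
(A,S): NE
(B,P): not NE [P1→A gives 9>4; P2→S gives 9>8]
(B,Q): not NE [P2→S gives 9>0]
(B,R): not NE [P1→A gives 8>6; P2→S gives 9>4]
(B,S): not NE [P1→C gives 6>4]
(C,P): not NE [P1→A gives 9>7]
(C,Q): not NE [P1→B gives 12>0; P2→P gives 8>6]
(C,R): not NE [P1→A gives 8>1; P2→P gives 8>6]
(C,S): not NE [P2→P gives 8>0]
(D,P): not NE [P1→A gives 9>4]
(D,Q): not NE [P1→B gives 12>4; P2→P gives 9>3]
(D,R): not NE [P1→A gives 8>1; P2→P gives 9>0]
(D,S): not NE [P1→C gives 6>2; P2→P gives 9>8]

PSNE = {(A,S)}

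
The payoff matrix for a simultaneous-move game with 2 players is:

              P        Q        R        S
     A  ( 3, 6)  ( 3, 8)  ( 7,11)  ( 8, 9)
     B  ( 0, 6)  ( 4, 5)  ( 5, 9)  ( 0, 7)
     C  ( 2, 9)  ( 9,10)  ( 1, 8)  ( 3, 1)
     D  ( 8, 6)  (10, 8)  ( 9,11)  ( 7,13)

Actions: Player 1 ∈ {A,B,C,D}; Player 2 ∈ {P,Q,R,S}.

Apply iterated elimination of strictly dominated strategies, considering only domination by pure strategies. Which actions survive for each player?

Remaining: P1:{A,D} P2:{R,S}

P1 drop B (D beats it: P:8>0 Q:10>4 R:9>5 S:7>0)
P1 drop C (D beats it: P:8>2 Q:10>9 R:9>1 S:7>3)
P2 drop P (Q beats it: A:8>6 D:8>6)
P2 drop Q (R beats it: A:11>8 D:11>8)
P1→{A,D} P2→{R,S}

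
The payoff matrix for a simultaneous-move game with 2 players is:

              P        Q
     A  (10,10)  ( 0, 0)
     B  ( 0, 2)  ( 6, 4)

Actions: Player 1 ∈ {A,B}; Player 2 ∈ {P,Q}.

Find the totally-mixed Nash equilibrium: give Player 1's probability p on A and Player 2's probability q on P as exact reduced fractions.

P1 mixes 1/6 on A; P2 mixes 3/8 on P

P1 indiff ⇒ q·10+(1-q)·0 = q·0+(1-q)·6 ⇒ q(10) = (1-q)(6) ⇒ q = 3/8
P2 indiff ⇒ p·10+(1-p)·2 = p·0+(1-p)·4 ⇒ p(10) = (1-p)(2) ⇒ p = 1/6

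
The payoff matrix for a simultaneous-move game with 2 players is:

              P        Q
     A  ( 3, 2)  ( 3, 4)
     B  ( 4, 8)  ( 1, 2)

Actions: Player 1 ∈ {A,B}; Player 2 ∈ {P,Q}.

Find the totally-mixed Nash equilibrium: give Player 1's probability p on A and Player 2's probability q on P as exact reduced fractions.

(p,q) = (3/4, 2/3)

P1 indiff ⇒ q·3+(1-q)·3 = q·4+(1-q)·1 ⇒ q(-1) = (1-q)(-2) ⇒ q = 2/3
P2 indiff ⇒ p·2+(1-p)·8 = p·4+(1-p)·2 ⇒ p(-2) = (1-p)(-6) ⇒ p = 3/4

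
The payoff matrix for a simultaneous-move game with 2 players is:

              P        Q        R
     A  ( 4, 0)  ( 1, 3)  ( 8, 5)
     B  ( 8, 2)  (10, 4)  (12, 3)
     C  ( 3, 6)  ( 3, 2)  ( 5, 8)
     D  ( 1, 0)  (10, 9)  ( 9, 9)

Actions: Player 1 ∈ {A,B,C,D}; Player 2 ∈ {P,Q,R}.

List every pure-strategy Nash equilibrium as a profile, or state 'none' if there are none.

NE set: (B,Q), (D,Q)

(A,P): not NE [P1→B gives 8>4; P2→R gives 5>0]
(A,Q): not NE [P1→D gives 10>1; P2→R gives 5>3]
(A,R): not NE [P1→B gives 12>8]
(B,P): not NE [P2→Q gives 4>2]
(B,Q): NE
(B,R): not NE [P2→Q gives 4>3]
(C,P): not NE [P1→B gives 8>3; P2→R gives 8>6]
(C,Q): not NE [P1→D gives 10>3; P2→R gives 8>2]
(C,R): not NE [P1→B gives 12>5]
(D,P): not NE [P1→B gives 8>1; P2→R gives 9>0]
(D,Q): NE
(D,R): not NE [P1→B gives 12>9]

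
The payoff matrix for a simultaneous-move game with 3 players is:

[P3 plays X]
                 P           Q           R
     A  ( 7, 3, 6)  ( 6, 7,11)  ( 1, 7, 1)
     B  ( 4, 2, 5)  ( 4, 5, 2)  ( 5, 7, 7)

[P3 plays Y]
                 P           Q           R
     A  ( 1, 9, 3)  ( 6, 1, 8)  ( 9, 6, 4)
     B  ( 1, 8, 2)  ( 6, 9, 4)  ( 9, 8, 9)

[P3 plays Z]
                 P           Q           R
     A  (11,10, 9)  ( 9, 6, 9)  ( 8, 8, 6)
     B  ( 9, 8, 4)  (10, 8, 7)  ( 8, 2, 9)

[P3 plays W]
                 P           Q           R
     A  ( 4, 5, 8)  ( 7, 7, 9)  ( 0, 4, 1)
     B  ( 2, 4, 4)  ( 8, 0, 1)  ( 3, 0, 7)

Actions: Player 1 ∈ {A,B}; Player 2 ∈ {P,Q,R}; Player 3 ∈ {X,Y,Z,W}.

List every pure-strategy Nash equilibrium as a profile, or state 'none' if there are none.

PSNE = {(A,P,Z), (A,Q,X), (B,Q,Z)}

(A,P,X): not NE [P2→R gives 7>3; P3→Z gives 9>6]
(A,P,Y): not NE [P3→Z gives 9>3]
(A,P,Z): NE
(A,P,W): not NE [P2→Q gives 7>5; P3→Z gives 9>8]
(A,Q,X): NE
(A,Q,Y): not NE [P2→P gives 9>1; P3→X gives 11>8]
(A,Q,Z): not NE [P1→B gives 10>9; P2→P gives 10>6; P3→X gives 11>9]
(A,Q,W): not NE [P1→B gives 8>7; P3→X gives 11>9]
(A,R,X): not NE [P1→B gives 5>1; P3→Z gives 6>1]
(A,R,Y): not NE [P2→P gives 9>6; P3→Z gives 6>4]
(A,R,Z): not NE [P2→P gives 10>8]
(A,R,W): not NE [P1→B gives 3>0; P2→Q gives 7>4; P3→Z gives 6>1]
(B,P,X): not NE [P1→A gives 7>4; P2→R gives 7>2]
(B,P,Y): not NE [P2→Q gives 9>8; P3→X gives 5>2]
(B,P,Z): not NE [P1→A gives 11>9; P3→X gives 5>4]
(B,P,W): not NE [P1→A gives 4>2; P3→X gives 5>4]
(B,Q,X): not NE [P1→A gives 6>4; P2→R gives 7>5; P3→Z gives 7>2]
(B,Q,Y): not NE [P3→Z gives 7>4]
(B,Q,Z): NE
(B,Q,W): not NE [P2→P gives 4>0; P3→Z gives 7>1]
(B,R,X): not NE [P3→Z gives 9>7]
(B,R,Y): not NE [P2→Q gives 9>8]
(B,R,Z): not NE [P2→Q gives 8>2]
(B,R,W): not NE [P2→P gives 4>0; P3→Z gives 9>7]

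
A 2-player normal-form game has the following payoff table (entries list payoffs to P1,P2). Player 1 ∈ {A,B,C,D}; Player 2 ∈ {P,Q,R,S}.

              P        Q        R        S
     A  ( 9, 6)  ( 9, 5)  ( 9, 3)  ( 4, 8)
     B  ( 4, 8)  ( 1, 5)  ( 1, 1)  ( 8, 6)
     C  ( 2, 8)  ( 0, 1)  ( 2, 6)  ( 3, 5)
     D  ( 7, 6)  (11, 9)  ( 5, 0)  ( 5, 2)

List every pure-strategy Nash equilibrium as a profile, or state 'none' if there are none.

PSNE = {(D,Q)}

(A,P): not NE [P2→S gives 8>6]
(A,Q): not NE [P1→D gives 11>9; P2→S gives 8>5]
(A,R): not NE [P2→S gives 8>3]
(A,S): not NE [P1→B gives 8>4]
(B,P): not NE [P1→A gives 9>4]
(B,Q): not NE [P1→D gives 11>1; P2→P gives 8>5]
(B,R): not NE [P1→A gives 9>1; P2→P gives 8>1]
(B,S): not NE [P2→P gives 8>6]
(C,P): not NE [P1→A gives 9>2]
(C,Q): not NE [P1→D gives 11>0; P2→P gives 8>1]
(C,R): not NE [P1→A gives 9>2; P2→P gives 8>6]
(C,S): not NE [P1→B gives 8>3; P2→P gives 8>5]
(D,P): not NE [P1→A gives 9>7; P2→Q gives 9>6]
(D,Q): NE
(D,R): not NE [P1→A gives 9>5; P2→Q gives 9>0]
(D,S): not NE [P1→B gives 8>5; P2→Q gives 9>2]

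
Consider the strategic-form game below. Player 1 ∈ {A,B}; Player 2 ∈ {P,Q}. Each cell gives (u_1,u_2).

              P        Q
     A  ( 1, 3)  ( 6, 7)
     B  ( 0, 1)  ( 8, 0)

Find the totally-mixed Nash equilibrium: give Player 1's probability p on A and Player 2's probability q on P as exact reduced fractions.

P1 indiff ⇒ q·1+(1-q)·6 = q·0+(1-q)·8 ⇒ q(1) = (1-q)(2) ⇒ q = 2/3
P2 indiff ⇒ p·3+(1-p)·1 = p·7+(1-p)·0 ⇒ p(-4) = (1-p)(-1) ⇒ p = 1/5

p=1/5, q=2/3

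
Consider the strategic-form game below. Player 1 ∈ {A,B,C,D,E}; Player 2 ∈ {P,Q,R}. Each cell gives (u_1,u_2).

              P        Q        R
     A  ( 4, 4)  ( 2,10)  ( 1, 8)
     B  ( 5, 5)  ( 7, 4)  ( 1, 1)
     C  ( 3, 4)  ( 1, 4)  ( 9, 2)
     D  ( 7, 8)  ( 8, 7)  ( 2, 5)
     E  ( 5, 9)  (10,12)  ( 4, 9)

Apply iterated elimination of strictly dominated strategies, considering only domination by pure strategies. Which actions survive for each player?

IESDS → P1:{D,E} P2:{P,Q}

P1 drop A (D beats it: P:7>4 Q:8>2 R:2>1)
P1 drop B (D beats it: P:7>5 Q:8>7 R:2>1)
P2 drop R (Q beats it: C:4>2 D:7>5 E:12>9)
P1 drop C (D beats it: P:7>3 Q:8>1)
P1→{D,E} P2→{P,Q}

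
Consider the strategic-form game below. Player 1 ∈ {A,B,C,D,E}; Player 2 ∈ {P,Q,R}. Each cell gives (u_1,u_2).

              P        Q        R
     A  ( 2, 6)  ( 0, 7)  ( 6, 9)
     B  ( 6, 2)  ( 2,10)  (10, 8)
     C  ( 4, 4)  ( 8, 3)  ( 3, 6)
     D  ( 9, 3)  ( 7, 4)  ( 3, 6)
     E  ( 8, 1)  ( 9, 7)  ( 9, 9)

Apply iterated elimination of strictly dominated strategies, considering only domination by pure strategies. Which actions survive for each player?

P1 drop A (B beats it: P:6>2 Q:2>0 R:10>6)
P1 drop C (E beats it: P:8>4 Q:9>8 R:9>3)
P2 drop P (Q beats it: B:10>2 D:4>3 E:7>1)
P1 drop D (E beats it: Q:9>7 R:9>3)
P1→{B,E} P2→{Q,R}

IESDS → P1:{B,E} P2:{Q,R}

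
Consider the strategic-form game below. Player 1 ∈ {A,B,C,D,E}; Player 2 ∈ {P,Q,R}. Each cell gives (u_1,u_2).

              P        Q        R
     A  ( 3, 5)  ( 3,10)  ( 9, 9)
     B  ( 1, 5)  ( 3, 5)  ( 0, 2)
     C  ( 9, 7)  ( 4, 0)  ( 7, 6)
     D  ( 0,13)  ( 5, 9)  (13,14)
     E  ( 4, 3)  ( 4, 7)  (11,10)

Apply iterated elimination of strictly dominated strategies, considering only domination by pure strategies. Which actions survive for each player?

IESDS → P1:{C,D,E} P2:{P,R}

P1 drop A (E beats it: P:4>3 Q:4>3 R:11>9)
P1 drop B (C beats it: P:9>1 Q:4>3 R:7>0)
P2 drop Q (R beats it: C:6>0 D:14>9 E:10>7)
P1→{C,D,E} P2→{P,R}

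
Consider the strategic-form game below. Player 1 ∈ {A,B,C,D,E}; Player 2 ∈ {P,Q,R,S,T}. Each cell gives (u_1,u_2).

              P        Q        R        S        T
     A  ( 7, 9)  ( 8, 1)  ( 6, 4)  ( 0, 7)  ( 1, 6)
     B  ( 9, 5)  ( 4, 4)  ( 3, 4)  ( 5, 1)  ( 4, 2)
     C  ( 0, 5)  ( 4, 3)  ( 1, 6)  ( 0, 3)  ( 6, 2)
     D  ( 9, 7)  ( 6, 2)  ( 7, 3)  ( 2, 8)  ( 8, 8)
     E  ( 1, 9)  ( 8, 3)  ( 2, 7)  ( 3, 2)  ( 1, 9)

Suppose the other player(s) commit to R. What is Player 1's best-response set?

u_1(A vs R) = 6
u_1(B vs R) = 3
u_1(C vs R) = 1
u_1(D vs R) = 7
u_1(E vs R) = 2
max payoff 7 at {D}

argmax u_1 = {D}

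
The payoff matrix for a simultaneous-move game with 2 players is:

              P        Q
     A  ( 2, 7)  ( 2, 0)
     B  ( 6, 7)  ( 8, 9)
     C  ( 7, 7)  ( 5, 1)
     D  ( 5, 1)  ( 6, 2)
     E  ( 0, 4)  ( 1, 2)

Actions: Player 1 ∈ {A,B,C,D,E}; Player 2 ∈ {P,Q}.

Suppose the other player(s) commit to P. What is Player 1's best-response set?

u_1(A vs P) = 2
u_1(B vs P) = 6
u_1(C vs P) = 7
u_1(D vs P) = 5
u_1(E vs P) = 0
max payoff 7 at {C}

argmax u_1 = {C}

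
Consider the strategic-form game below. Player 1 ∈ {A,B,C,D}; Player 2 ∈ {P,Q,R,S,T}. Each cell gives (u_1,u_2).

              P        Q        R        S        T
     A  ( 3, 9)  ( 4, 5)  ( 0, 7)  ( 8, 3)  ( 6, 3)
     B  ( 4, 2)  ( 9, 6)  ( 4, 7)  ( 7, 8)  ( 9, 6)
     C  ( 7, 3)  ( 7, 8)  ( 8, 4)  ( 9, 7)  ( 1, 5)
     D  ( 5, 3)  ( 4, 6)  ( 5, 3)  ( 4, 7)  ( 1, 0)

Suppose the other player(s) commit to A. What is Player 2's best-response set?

argmax u_2 = {P}

u_2(P vs A) = 9
u_2(Q vs A) = 5
u_2(R vs A) = 7
u_2(S vs A) = 3
u_2(T vs A) = 3
max payoff 9 at {P}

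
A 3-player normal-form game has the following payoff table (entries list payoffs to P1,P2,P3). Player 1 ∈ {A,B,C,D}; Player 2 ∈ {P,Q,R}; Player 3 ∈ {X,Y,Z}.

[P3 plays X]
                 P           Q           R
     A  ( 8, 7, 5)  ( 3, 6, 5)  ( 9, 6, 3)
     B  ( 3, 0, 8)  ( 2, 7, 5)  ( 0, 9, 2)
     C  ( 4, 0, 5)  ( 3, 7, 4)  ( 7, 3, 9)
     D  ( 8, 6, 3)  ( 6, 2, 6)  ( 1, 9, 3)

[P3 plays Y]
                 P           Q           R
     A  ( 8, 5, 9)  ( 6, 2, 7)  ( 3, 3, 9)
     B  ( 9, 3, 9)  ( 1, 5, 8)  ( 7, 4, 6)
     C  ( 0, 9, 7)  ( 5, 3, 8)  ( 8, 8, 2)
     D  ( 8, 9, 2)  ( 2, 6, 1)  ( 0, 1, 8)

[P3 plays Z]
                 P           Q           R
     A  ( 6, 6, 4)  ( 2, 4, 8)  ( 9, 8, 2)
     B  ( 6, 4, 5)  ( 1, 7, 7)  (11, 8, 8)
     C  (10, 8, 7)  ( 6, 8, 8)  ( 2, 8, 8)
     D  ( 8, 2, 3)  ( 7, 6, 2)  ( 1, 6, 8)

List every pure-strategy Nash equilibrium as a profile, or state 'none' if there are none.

Nash profiles: (B,R,Z), (C,P,Z)

(A,P,X): not NE [P3→Y gives 9>5]
(A,P,Y): not NE [P1→B gives 9>8]
(A,P,Z): not NE [P1→C gives 10>6; P2→R gives 8>6; P3→Y gives 9>4]
(A,Q,X): not NE [P1→D gives 6>3; P2→P gives 7>6; P3→Z gives 8>5]
(A,Q,Y): not NE [P2→P gives 5>2; P3→Z gives 8>7]
(A,Q,Z): not NE [P1→D gives 7>2; P2→R gives 8>4]
(A,R,X): not NE [P2→P gives 7>6; P3→Y gives 9>3]
(A,R,Y): not NE [P1→C gives 8>3; P2→P gives 5>3]
(A,R,Z): not NE [P1→B gives 11>9; P3→Y gives 9>2]
(B,P,X): not NE [P1→D gives 8>3; P2→R gives 9>0; P3→Y gives 9>8]
(B,P,Y): not NE [P2→Q gives 5>3]
(B,P,Z): not NE [P1→C gives 10>6; P2→R gives 8>4; P3→Y gives 9>5]
(B,Q,X): not NE [P1→D gives 6>2; P2→R gives 9>7; P3→Y gives 8>5]
(B,Q,Y): not NE [P1→A gives 6>1]
(B,Q,Z): not NE [P1→D gives 7>1; P2→R gives 8>7; P3→Y gives 8>7]
(B,R,X): not NE [P1→A gives 9>0; P3→Z gives 8>2]
(B,R,Y): not NE [P1→C gives 8>7; P2→Q gives 5>4; P3→Z gives 8>6]
(B,R,Z): NE
(C,P,X): not NE [P1→D gives 8>4; P2→Q gives 7>0; P3→Z gives 7>5]
(C,P,Y): not NE [P1→B gives 9>0]
(C,P,Z): NE
(C,Q,X): not NE [P1→D gives 6>3; P3→Z gives 8>4]
(C,Q,Y): not NE [P1→A gives 6>5; P2→P gives 9>3]
(C,Q,Z): not NE [P1→D gives 7>6]
(C,R,X): not NE [P1→A gives 9>7; P2→Q gives 7>3]
(C,R,Y): not NE [P2→P gives 9>8; P3→X gives 9>2]
(C,R,Z): not NE [P1→B gives 11>2; P3→X gives 9>8]
(D,P,X): not NE [P2→R gives 9>6]
(D,P,Y): not NE [P1→B gives 9>8; P3→Z gives 3>2]
(D,P,Z): not NE [P1→C gives 10>8; P2→R gives 6>2]
(D,Q,X): not NE [P2→R gives 9>2]
(D,Q,Y): not NE [P1→A gives 6>2; P2→P gives 9>6; P3→X gives 6>1]
(D,Q,Z): not NE [P3→X gives 6>2]
(D,R,X): not NE [P1→A gives 9>1; P3→Z gives 8>3]
(D,R,Y): not NE [P1→C gives 8>0; P2→P gives 9>1]
(D,R,Z): not NE [P1→B gives 11>1]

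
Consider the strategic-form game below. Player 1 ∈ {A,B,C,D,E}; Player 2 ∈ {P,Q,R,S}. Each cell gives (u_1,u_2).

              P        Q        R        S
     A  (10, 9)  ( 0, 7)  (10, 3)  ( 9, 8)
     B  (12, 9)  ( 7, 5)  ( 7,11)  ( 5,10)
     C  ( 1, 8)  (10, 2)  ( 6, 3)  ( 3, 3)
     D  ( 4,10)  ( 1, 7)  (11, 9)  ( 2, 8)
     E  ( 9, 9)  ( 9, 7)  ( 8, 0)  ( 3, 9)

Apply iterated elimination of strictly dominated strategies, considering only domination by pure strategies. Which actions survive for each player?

P2 drop Q (P beats it: A:9>7 B:9>5 C:8>2 D:10>7 E:9>7)
P1 drop C (A beats it: P:10>1 R:10>6 S:9>3)
P1 drop E (A beats it: P:10>9 R:10>8 S:9>3)
P1→{A,B,D} P2→{P,R,S}

Remaining: P1:{A,B,D} P2:{P,R,S}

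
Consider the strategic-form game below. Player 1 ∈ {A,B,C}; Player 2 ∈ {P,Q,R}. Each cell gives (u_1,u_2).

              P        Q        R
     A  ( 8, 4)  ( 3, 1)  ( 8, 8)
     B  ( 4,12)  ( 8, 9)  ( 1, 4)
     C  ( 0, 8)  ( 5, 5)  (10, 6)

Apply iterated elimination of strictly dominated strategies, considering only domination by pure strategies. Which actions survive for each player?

IESDS → P1:{A,C} P2:{P,R}

P2 drop Q (P beats it: A:4>1 B:12>9 C:8>5)
P1 drop B (A beats it: P:8>4 R:8>1)
P1→{A,C} P2→{P,R}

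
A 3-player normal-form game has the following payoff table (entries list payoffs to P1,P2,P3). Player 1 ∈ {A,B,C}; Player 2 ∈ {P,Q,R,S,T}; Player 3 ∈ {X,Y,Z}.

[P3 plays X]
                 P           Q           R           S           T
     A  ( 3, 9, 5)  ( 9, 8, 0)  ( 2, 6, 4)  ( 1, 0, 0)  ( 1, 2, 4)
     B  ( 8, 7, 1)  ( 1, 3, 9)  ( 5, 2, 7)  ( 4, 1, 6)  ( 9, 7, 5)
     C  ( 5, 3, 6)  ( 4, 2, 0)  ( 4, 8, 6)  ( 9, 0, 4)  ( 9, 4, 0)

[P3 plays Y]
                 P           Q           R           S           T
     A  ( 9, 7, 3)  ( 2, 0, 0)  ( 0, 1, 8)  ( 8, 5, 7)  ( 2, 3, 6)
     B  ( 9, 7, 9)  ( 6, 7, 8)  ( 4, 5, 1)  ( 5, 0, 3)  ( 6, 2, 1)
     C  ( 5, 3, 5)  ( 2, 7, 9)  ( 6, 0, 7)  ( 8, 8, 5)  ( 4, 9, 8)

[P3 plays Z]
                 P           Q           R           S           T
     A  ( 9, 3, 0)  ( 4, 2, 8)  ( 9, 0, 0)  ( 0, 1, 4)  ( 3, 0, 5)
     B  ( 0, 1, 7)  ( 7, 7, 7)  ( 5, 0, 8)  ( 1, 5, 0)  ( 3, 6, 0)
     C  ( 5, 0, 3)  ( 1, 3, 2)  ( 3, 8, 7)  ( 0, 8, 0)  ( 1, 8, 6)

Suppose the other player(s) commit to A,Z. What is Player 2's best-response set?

u_2(P vs A,Z) = 3
u_2(Q vs A,Z) = 2
u_2(R vs A,Z) = 0
u_2(S vs A,Z) = 1
u_2(T vs A,Z) = 0
max payoff 3 at {P}

argmax u_2 = {P}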